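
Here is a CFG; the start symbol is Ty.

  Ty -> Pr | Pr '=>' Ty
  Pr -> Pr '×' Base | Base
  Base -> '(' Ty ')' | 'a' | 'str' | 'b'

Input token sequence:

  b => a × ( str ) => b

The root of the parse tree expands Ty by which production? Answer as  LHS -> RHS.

Ty -> Pr '=>' Ty

[Ty [Pr [Base b]] => [Ty [Pr [Pr [Base a]] × [Base ( [Ty [Pr [Base str]]] )]] => [Ty [Pr [Base b]]]]]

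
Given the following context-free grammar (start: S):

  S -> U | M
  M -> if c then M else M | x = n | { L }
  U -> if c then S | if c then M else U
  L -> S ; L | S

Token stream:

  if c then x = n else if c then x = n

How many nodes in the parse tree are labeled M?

[S [U if c then [M x = n] else [U if c then [S [M x = n]]]]]

2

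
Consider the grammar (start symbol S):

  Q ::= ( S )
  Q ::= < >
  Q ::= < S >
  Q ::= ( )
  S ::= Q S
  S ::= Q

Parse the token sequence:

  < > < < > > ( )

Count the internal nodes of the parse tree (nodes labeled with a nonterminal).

8

[S [Q < >] [S [Q < [S [Q < >]] >] [S [Q ( )]]]]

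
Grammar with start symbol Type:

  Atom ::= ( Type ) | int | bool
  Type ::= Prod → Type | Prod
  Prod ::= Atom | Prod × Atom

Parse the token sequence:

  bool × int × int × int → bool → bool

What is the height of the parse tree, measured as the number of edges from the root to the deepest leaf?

6

[Type [Prod [Prod [Prod [Prod [Atom bool]] × [Atom int]] × [Atom int]] × [Atom int]] → [Type [Prod [Atom bool]] → [Type [Prod [Atom bool]]]]]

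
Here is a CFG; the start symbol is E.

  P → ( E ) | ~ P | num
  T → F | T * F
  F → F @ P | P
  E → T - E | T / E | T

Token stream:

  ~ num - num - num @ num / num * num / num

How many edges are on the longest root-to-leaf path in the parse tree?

[E [T [F [P ~ [P num]]]] - [E [T [F [P num]]] - [E [T [F [F [P num]] @ [P num]]] / [E [T [T [F [P num]]] * [F [P num]]] / [E [T [F [P num]]]]]]]]

8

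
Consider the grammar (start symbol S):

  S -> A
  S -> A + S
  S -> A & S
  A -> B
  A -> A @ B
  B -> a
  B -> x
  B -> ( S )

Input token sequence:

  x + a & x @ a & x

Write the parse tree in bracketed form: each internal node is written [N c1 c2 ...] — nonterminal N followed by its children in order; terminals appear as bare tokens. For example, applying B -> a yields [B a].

[S [A [B x]] + [S [A [B a]] & [S [A [A [B x]] @ [B a]] & [S [A [B x]]]]]]

S
A + S
B + S
x + S
x + A & S
x + B & S
x + a & S
x + a & A & S
x + a & A @ B & S
x + a & B @ B & S
x + a & x @ B & S
x + a & x @ a & S
x + a & x @ a & A
x + a & x @ a & B
x + a & x @ a & x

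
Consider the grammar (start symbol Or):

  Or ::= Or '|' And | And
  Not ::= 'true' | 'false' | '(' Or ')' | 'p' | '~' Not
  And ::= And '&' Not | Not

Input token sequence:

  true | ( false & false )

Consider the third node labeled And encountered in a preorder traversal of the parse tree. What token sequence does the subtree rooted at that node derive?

[Or [Or [And [Not true]]] | [And [Not ( [Or [And [And [Not false]] & [Not false]]] )]]]

false & false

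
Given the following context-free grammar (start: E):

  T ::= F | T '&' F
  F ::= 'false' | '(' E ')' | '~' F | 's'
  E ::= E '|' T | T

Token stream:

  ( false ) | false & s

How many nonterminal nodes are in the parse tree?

11

[E [E [T [F ( [E [T [F false]]] )]]] | [T [T [F false]] & [F s]]]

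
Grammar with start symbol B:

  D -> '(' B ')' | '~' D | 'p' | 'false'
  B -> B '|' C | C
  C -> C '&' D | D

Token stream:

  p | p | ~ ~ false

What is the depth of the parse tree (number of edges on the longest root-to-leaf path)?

5

[B [B [B [C [D p]]] | [C [D p]]] | [C [D ~ [D ~ [D false]]]]]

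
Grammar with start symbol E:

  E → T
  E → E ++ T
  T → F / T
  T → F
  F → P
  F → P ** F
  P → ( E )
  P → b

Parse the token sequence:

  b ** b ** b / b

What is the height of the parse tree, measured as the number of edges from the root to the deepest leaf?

6

[E [T [F [P b] ** [F [P b] ** [F [P b]]]] / [T [F [P b]]]]]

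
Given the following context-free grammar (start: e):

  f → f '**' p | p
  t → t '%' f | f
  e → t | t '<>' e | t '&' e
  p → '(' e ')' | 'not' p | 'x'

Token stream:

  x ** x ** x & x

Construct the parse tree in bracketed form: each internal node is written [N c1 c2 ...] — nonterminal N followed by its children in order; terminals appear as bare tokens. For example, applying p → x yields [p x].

[e [t [f [f [f [p x]] ** [p x]] ** [p x]]] & [e [t [f [p x]]]]]

e
t & e
f & e
f ** p & e
f ** p ** p & e
p ** p ** p & e
x ** p ** p & e
x ** x ** p & e
x ** x ** x & e
x ** x ** x & t
x ** x ** x & f
x ** x ** x & p
x ** x ** x & x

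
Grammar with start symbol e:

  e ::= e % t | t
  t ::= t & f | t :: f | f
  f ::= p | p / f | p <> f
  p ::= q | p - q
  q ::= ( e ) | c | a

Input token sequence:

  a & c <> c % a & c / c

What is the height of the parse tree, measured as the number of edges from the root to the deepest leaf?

[e [e [t [t [f [p [q a]]]] & [f [p [q c]] <> [f [p [q c]]]]]] % [t [t [f [p [q a]]]] & [f [p [q c]] / [f [p [q c]]]]]]

7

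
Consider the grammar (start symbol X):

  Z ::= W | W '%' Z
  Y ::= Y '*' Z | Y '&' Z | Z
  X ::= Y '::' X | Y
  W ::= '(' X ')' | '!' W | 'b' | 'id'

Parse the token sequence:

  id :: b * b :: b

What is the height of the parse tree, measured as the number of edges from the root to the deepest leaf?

6

[X [Y [Z [W id]]] :: [X [Y [Y [Z [W b]]] * [Z [W b]]] :: [X [Y [Z [W b]]]]]]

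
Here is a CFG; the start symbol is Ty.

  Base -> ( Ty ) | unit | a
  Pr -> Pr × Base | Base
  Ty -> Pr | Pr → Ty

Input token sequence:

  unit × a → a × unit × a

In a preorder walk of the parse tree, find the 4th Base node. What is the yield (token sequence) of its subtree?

unit

[Ty [Pr [Pr [Base unit]] × [Base a]] → [Ty [Pr [Pr [Pr [Base a]] × [Base unit]] × [Base a]]]]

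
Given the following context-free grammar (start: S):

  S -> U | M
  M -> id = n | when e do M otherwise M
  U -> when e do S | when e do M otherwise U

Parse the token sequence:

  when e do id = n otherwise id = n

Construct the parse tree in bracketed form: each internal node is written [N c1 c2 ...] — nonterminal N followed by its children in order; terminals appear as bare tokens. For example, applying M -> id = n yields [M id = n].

[S [M when e do [M id = n] otherwise [M id = n]]]

S
M
when e do M otherwise M
when e do id = n otherwise M
when e do id = n otherwise id = n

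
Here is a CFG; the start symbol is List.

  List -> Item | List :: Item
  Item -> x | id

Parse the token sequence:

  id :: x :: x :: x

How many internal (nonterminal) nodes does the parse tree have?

8

[List [List [List [List [Item id]] :: [Item x]] :: [Item x]] :: [Item x]]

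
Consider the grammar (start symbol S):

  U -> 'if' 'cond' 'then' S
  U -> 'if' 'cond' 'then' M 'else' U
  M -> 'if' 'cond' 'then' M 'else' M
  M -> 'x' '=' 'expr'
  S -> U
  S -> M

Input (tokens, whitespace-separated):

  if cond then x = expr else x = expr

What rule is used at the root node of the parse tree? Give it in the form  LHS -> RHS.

S -> M

[S [M if cond then [M x = expr] else [M x = expr]]]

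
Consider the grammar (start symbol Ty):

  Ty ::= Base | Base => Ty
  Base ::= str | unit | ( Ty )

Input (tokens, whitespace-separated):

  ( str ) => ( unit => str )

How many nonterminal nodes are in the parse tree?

[Ty [Base ( [Ty [Base str]] )] => [Ty [Base ( [Ty [Base unit] => [Ty [Base str]]] )]]]

10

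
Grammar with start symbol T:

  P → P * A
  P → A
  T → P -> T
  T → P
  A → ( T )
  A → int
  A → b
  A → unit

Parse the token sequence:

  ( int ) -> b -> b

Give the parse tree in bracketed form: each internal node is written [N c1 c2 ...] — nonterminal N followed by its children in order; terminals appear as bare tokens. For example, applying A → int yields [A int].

T
P -> T
A -> T
( T ) -> T
( P ) -> T
( A ) -> T
( int ) -> T
( int ) -> P -> T
( int ) -> A -> T
( int ) -> b -> T
( int ) -> b -> P
( int ) -> b -> A
( int ) -> b -> b

[T [P [A ( [T [P [A int]]] )]] -> [T [P [A b]] -> [T [P [A b]]]]]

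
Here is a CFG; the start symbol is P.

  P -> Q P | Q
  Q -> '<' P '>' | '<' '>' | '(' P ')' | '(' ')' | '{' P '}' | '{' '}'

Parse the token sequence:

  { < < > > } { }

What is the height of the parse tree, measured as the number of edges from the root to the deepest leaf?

6

[P [Q { [P [Q < [P [Q < >]] >]] }] [P [Q { }]]]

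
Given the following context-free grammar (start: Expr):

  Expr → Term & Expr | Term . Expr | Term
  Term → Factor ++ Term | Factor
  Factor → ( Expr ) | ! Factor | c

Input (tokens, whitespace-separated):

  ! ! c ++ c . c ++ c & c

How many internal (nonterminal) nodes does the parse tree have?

[Expr [Term [Factor ! [Factor ! [Factor c]]] ++ [Term [Factor c]]] . [Expr [Term [Factor c] ++ [Term [Factor c]]] & [Expr [Term [Factor c]]]]]

15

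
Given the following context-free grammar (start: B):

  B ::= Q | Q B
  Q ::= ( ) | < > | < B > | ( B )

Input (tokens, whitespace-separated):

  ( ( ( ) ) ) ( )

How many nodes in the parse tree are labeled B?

[B [Q ( [B [Q ( [B [Q ( )]] )]] )] [B [Q ( )]]]

4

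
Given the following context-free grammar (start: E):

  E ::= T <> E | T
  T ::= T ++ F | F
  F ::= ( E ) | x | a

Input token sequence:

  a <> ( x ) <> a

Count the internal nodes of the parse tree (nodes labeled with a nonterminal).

[E [T [F a]] <> [E [T [F ( [E [T [F x]]] )]] <> [E [T [F a]]]]]

12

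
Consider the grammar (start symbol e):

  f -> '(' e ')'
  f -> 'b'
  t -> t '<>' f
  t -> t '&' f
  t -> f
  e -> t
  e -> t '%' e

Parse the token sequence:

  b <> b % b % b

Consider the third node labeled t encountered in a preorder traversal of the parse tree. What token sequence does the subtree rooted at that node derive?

b

[e [t [t [f b]] <> [f b]] % [e [t [f b]] % [e [t [f b]]]]]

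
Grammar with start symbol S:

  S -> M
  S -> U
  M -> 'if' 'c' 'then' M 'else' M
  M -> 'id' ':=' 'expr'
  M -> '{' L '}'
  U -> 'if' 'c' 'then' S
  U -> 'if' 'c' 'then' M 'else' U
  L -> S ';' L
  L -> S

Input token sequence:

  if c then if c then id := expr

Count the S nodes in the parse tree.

3

[S [U if c then [S [U if c then [S [M id := expr]]]]]]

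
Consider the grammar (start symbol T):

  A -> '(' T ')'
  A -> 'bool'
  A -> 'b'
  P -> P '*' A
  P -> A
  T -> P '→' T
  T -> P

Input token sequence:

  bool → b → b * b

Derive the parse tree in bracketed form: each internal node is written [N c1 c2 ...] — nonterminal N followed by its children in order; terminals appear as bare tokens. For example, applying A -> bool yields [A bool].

[T [P [A bool]] → [T [P [A b]] → [T [P [P [A b]] * [A b]]]]]

T
P → T
A → T
bool → T
bool → P → T
bool → A → T
bool → b → T
bool → b → P
bool → b → P * A
bool → b → A * A
bool → b → b * A
bool → b → b * b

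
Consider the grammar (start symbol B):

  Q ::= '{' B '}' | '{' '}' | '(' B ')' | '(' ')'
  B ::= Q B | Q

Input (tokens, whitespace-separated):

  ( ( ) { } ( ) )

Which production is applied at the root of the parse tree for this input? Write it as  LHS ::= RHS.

[B [Q ( [B [Q ( )] [B [Q { }] [B [Q ( )]]]] )]]

B ::= Q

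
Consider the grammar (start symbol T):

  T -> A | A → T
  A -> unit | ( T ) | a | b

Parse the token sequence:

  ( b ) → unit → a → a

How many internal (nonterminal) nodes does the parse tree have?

[T [A ( [T [A b]] )] → [T [A unit] → [T [A a] → [T [A a]]]]]

10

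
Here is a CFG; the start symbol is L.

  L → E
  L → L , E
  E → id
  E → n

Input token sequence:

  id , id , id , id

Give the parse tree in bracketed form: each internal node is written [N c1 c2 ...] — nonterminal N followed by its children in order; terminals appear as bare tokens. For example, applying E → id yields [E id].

[L [L [L [L [E id]] , [E id]] , [E id]] , [E id]]

L
L , E
L , E , E
L , E , E , E
E , E , E , E
id , E , E , E
id , id , E , E
id , id , id , E
id , id , id , id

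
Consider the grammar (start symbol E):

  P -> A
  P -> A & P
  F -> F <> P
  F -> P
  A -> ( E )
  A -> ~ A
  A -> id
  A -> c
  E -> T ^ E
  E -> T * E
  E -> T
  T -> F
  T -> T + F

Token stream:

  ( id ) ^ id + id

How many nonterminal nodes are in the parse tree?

[E [T [F [P [A ( [E [T [F [P [A id]]]]] )]]]] ^ [E [T [T [F [P [A id]]]] + [F [P [A id]]]]]]

19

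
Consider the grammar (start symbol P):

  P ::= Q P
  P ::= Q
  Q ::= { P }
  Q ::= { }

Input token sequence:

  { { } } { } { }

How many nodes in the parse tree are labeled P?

[P [Q { [P [Q { }]] }] [P [Q { }] [P [Q { }]]]]

4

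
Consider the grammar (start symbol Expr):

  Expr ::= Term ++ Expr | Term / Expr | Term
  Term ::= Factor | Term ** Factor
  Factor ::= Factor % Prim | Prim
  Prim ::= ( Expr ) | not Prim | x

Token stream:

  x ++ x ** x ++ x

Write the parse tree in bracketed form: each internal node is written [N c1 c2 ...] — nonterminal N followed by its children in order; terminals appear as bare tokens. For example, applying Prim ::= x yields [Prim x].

[Expr [Term [Factor [Prim x]]] ++ [Expr [Term [Term [Factor [Prim x]]] ** [Factor [Prim x]]] ++ [Expr [Term [Factor [Prim x]]]]]]

Expr
Term ++ Expr
Factor ++ Expr
Prim ++ Expr
x ++ Expr
x ++ Term ++ Expr
x ++ Term ** Factor ++ Expr
x ++ Factor ** Factor ++ Expr
x ++ Prim ** Factor ++ Expr
x ++ x ** Factor ++ Expr
x ++ x ** Prim ++ Expr
x ++ x ** x ++ Expr
x ++ x ** x ++ Term
x ++ x ** x ++ Factor
x ++ x ** x ++ Prim
x ++ x ** x ++ x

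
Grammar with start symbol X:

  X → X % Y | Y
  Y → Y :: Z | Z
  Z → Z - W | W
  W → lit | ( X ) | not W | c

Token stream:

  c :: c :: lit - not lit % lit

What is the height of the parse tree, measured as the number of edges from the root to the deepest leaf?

[X [X [Y [Y [Y [Z [W c]]] :: [Z [W c]]] :: [Z [Z [W lit]] - [W not [W lit]]]]] % [Y [Z [W lit]]]]

7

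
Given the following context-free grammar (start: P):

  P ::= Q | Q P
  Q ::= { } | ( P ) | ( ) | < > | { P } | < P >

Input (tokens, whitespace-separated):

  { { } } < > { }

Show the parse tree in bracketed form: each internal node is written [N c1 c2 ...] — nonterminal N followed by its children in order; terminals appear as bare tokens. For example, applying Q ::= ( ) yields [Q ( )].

P
Q P
{ P } P
{ Q } P
{ { } } P
{ { } } Q P
{ { } } < > P
{ { } } < > Q
{ { } } < > { }

[P [Q { [P [Q { }]] }] [P [Q < >] [P [Q { }]]]]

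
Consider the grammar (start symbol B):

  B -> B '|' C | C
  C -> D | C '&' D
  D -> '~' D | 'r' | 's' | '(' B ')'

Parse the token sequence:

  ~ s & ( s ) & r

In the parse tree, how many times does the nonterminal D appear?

[B [C [C [C [D ~ [D s]]] & [D ( [B [C [D s]]] )]] & [D r]]]

5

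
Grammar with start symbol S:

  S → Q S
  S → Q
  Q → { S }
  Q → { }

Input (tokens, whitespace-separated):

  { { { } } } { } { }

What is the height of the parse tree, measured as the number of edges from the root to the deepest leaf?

6

[S [Q { [S [Q { [S [Q { }]] }]] }] [S [Q { }] [S [Q { }]]]]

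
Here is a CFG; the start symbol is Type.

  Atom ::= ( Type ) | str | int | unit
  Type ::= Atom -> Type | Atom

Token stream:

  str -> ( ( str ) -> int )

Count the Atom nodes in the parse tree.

[Type [Atom str] -> [Type [Atom ( [Type [Atom ( [Type [Atom str]] )] -> [Type [Atom int]]] )]]]

5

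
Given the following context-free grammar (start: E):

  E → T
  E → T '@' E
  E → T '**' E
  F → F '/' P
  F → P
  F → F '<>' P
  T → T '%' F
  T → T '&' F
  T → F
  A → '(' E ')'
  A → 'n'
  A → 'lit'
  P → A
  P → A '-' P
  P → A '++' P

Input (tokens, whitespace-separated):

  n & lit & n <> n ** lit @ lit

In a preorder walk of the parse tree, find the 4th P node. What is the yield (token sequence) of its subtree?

[E [T [T [T [F [P [A n]]]] & [F [P [A lit]]]] & [F [F [P [A n]]] <> [P [A n]]]] ** [E [T [F [P [A lit]]]] @ [E [T [F [P [A lit]]]]]]]

n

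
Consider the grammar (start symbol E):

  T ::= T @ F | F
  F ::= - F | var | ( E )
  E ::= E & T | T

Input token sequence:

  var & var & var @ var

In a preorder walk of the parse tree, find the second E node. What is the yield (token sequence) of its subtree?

[E [E [E [T [F var]]] & [T [F var]]] & [T [T [F var]] @ [F var]]]

var & var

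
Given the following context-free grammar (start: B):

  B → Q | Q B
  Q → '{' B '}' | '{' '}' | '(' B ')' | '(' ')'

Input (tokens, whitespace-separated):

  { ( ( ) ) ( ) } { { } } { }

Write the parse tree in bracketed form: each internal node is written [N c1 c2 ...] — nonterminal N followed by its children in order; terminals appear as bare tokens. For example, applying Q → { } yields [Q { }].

B
Q B
{ B } B
{ Q B } B
{ ( B ) B } B
{ ( Q ) B } B
{ ( ( ) ) B } B
{ ( ( ) ) Q } B
{ ( ( ) ) ( ) } B
{ ( ( ) ) ( ) } Q B
{ ( ( ) ) ( ) } { B } B
{ ( ( ) ) ( ) } { Q } B
{ ( ( ) ) ( ) } { { } } B
{ ( ( ) ) ( ) } { { } } Q
{ ( ( ) ) ( ) } { { } } { }

[B [Q { [B [Q ( [B [Q ( )]] )] [B [Q ( )]]] }] [B [Q { [B [Q { }]] }] [B [Q { }]]]]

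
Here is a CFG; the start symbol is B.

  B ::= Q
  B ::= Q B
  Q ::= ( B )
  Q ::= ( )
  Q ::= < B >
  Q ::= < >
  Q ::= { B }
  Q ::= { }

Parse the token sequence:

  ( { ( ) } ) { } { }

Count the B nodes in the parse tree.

[B [Q ( [B [Q { [B [Q ( )]] }]] )] [B [Q { }] [B [Q { }]]]]

5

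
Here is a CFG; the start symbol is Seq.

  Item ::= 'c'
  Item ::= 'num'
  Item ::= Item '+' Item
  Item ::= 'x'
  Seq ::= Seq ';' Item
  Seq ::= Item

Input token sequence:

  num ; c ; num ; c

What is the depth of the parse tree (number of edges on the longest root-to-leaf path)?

5

[Seq [Seq [Seq [Seq [Item num]] ; [Item c]] ; [Item num]] ; [Item c]]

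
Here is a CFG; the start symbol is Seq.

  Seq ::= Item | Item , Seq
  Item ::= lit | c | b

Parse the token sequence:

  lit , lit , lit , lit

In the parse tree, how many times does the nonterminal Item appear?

4

[Seq [Item lit] , [Seq [Item lit] , [Seq [Item lit] , [Seq [Item lit]]]]]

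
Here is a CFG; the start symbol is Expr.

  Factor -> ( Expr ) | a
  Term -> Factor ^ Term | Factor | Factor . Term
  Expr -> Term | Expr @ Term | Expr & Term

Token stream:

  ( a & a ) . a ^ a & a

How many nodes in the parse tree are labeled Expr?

4

[Expr [Expr [Term [Factor ( [Expr [Expr [Term [Factor a]]] & [Term [Factor a]]] )] . [Term [Factor a] ^ [Term [Factor a]]]]] & [Term [Factor a]]]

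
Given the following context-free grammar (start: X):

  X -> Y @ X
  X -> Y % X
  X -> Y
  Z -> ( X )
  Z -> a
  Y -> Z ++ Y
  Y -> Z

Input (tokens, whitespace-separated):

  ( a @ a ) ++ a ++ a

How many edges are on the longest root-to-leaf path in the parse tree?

7

[X [Y [Z ( [X [Y [Z a]] @ [X [Y [Z a]]]] )] ++ [Y [Z a] ++ [Y [Z a]]]]]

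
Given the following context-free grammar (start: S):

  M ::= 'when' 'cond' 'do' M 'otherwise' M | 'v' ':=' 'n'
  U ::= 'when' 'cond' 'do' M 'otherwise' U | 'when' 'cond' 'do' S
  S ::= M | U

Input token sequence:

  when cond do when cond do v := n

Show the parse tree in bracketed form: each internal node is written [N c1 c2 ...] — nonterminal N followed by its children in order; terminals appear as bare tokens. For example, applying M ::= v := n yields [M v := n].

S
U
when cond do S
when cond do U
when cond do when cond do S
when cond do when cond do M
when cond do when cond do v := n

[S [U when cond do [S [U when cond do [S [M v := n]]]]]]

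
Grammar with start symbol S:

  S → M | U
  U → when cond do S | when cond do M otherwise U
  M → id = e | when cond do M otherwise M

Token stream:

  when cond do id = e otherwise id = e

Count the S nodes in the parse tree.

1

[S [M when cond do [M id = e] otherwise [M id = e]]]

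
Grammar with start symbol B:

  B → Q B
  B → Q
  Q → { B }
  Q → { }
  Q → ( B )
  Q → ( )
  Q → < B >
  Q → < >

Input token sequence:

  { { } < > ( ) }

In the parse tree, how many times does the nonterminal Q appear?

[B [Q { [B [Q { }] [B [Q < >] [B [Q ( )]]]] }]]

4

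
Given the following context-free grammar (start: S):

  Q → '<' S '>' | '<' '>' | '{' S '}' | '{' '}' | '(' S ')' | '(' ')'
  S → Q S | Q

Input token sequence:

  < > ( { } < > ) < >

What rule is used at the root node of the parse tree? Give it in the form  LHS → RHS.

S → Q S

[S [Q < >] [S [Q ( [S [Q { }] [S [Q < >]]] )] [S [Q < >]]]]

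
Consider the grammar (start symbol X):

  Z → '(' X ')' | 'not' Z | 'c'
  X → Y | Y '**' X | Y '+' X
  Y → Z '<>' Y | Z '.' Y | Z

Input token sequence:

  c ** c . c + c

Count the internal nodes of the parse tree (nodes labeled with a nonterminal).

[X [Y [Z c]] ** [X [Y [Z c] . [Y [Z c]]] + [X [Y [Z c]]]]]

11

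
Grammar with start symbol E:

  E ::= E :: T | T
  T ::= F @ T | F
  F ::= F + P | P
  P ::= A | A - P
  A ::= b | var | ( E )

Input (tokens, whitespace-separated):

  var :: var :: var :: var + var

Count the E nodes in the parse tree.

4

[E [E [E [E [T [F [P [A var]]]]] :: [T [F [P [A var]]]]] :: [T [F [P [A var]]]]] :: [T [F [F [P [A var]]] + [P [A var]]]]]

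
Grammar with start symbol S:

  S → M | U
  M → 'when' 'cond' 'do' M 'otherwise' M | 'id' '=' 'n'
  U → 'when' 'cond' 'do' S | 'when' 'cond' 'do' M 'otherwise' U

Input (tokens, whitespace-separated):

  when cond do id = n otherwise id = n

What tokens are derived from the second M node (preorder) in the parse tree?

[S [M when cond do [M id = n] otherwise [M id = n]]]

id = n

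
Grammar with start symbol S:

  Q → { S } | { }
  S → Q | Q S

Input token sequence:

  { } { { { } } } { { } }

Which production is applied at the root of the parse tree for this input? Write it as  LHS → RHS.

[S [Q { }] [S [Q { [S [Q { [S [Q { }]] }]] }] [S [Q { [S [Q { }]] }]]]]

S → Q S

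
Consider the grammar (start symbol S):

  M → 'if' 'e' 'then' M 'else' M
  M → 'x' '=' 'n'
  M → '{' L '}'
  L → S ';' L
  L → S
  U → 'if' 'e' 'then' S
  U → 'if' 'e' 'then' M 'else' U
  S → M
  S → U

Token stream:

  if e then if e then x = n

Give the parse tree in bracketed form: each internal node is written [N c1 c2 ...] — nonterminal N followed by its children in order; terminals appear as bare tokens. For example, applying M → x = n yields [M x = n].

S
U
if e then S
if e then U
if e then if e then S
if e then if e then M
if e then if e then x = n

[S [U if e then [S [U if e then [S [M x = n]]]]]]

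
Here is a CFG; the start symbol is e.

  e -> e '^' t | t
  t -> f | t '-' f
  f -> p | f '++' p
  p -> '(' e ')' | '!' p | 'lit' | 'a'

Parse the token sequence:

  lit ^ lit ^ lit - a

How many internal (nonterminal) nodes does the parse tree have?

[e [e [e [t [f [p lit]]]] ^ [t [f [p lit]]]] ^ [t [t [f [p lit]]] - [f [p a]]]]

15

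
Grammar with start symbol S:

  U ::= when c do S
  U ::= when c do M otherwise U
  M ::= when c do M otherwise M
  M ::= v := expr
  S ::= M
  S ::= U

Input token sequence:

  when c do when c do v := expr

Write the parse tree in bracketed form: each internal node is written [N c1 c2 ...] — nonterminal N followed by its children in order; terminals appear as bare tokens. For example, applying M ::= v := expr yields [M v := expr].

S
U
when c do S
when c do U
when c do when c do S
when c do when c do M
when c do when c do v := expr

[S [U when c do [S [U when c do [S [M v := expr]]]]]]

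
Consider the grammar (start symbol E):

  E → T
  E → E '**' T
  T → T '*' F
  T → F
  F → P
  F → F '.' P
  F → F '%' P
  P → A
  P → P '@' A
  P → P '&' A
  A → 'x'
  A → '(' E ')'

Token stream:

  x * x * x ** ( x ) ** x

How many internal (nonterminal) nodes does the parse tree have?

[E [E [E [T [T [T [F [P [A x]]]] * [F [P [A x]]]] * [F [P [A x]]]]] ** [T [F [P [A ( [E [T [F [P [A x]]]]] )]]]]] ** [T [F [P [A x]]]]]

28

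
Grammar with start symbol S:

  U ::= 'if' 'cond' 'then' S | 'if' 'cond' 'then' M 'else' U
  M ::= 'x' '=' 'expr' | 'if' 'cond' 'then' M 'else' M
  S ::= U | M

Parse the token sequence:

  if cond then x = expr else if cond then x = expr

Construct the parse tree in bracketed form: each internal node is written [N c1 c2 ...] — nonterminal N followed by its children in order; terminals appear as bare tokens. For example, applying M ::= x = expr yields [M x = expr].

[S [U if cond then [M x = expr] else [U if cond then [S [M x = expr]]]]]

S
U
if cond then M else U
if cond then x = expr else U
if cond then x = expr else if cond then S
if cond then x = expr else if cond then M
if cond then x = expr else if cond then x = expr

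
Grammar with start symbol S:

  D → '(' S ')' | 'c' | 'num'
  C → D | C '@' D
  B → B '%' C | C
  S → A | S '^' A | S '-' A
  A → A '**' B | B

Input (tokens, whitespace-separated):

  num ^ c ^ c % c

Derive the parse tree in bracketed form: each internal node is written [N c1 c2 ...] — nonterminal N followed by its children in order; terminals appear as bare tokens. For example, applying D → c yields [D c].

[S [S [S [A [B [C [D num]]]]] ^ [A [B [C [D c]]]]] ^ [A [B [B [C [D c]]] % [C [D c]]]]]

S
S ^ A
S ^ A ^ A
A ^ A ^ A
B ^ A ^ A
C ^ A ^ A
D ^ A ^ A
num ^ A ^ A
num ^ B ^ A
num ^ C ^ A
num ^ D ^ A
num ^ c ^ A
num ^ c ^ B
num ^ c ^ B % C
num ^ c ^ C % C
num ^ c ^ D % C
num ^ c ^ c % C
num ^ c ^ c % D
num ^ c ^ c % c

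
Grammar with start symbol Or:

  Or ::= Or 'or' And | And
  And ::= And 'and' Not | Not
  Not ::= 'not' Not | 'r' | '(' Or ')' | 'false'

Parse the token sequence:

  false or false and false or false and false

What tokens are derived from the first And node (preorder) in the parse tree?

false

[Or [Or [Or [And [Not false]]] or [And [And [Not false]] and [Not false]]] or [And [And [Not false]] and [Not false]]]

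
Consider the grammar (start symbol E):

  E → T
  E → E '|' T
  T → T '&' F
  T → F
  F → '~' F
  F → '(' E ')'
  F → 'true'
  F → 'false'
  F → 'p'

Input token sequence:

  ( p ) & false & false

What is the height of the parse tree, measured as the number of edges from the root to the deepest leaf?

[E [T [T [T [F ( [E [T [F p]]] )]] & [F false]] & [F false]]]

8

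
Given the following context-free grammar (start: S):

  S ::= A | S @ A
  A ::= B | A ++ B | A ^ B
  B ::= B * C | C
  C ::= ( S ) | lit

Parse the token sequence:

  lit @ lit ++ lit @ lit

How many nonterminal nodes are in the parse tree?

[S [S [S [A [B [C lit]]]] @ [A [A [B [C lit]]] ++ [B [C lit]]]] @ [A [B [C lit]]]]

15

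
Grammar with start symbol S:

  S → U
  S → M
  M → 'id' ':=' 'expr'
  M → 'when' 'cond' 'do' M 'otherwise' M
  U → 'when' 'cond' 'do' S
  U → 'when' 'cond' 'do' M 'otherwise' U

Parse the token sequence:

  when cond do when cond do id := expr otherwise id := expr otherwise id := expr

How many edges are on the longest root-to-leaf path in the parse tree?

4

[S [M when cond do [M when cond do [M id := expr] otherwise [M id := expr]] otherwise [M id := expr]]]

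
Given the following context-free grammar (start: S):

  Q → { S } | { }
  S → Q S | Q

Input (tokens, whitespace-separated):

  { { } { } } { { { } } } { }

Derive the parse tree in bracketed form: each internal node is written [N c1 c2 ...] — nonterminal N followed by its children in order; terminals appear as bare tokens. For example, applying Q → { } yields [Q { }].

S
Q S
{ S } S
{ Q S } S
{ { } S } S
{ { } Q } S
{ { } { } } S
{ { } { } } Q S
{ { } { } } { S } S
{ { } { } } { Q } S
{ { } { } } { { S } } S
{ { } { } } { { Q } } S
{ { } { } } { { { } } } S
{ { } { } } { { { } } } Q
{ { } { } } { { { } } } { }

[S [Q { [S [Q { }] [S [Q { }]]] }] [S [Q { [S [Q { [S [Q { }]] }]] }] [S [Q { }]]]]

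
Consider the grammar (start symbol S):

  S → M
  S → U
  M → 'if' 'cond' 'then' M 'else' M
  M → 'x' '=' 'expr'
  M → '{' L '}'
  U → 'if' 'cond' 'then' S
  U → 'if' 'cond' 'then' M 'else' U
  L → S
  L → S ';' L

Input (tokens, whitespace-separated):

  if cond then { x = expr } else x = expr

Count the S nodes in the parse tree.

2

[S [M if cond then [M { [L [S [M x = expr]]] }] else [M x = expr]]]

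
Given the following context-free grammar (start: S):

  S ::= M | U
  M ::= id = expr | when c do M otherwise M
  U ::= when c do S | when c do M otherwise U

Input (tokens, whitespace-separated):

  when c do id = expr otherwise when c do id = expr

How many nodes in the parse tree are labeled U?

[S [U when c do [M id = expr] otherwise [U when c do [S [M id = expr]]]]]

2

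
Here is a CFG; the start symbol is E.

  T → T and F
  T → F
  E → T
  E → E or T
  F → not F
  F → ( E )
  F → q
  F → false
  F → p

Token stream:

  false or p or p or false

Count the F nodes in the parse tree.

4

[E [E [E [E [T [F false]]] or [T [F p]]] or [T [F p]]] or [T [F false]]]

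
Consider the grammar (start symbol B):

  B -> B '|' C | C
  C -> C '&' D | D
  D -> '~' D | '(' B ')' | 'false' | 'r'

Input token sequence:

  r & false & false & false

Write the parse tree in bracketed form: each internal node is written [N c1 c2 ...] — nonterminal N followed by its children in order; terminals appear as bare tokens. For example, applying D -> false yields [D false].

[B [C [C [C [C [D r]] & [D false]] & [D false]] & [D false]]]

B
C
C & D
C & D & D
C & D & D & D
D & D & D & D
r & D & D & D
r & false & D & D
r & false & false & D
r & false & false & false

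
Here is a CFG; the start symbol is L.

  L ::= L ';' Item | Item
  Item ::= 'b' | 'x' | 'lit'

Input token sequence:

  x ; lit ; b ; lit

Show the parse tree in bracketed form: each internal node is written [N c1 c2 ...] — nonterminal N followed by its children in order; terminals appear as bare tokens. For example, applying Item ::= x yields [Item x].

[L [L [L [L [Item x]] ; [Item lit]] ; [Item b]] ; [Item lit]]

L
L ; Item
L ; Item ; Item
L ; Item ; Item ; Item
Item ; Item ; Item ; Item
x ; Item ; Item ; Item
x ; lit ; Item ; Item
x ; lit ; b ; Item
x ; lit ; b ; lit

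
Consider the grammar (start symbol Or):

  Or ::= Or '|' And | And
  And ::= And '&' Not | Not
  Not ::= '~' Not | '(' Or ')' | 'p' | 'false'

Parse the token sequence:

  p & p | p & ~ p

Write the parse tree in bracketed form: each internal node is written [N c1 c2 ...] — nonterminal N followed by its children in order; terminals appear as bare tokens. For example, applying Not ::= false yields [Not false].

Or
Or | And
And | And
And & Not | And
Not & Not | And
p & Not | And
p & p | And
p & p | And & Not
p & p | Not & Not
p & p | p & Not
p & p | p & ~ Not
p & p | p & ~ p

[Or [Or [And [And [Not p]] & [Not p]]] | [And [And [Not p]] & [Not ~ [Not p]]]]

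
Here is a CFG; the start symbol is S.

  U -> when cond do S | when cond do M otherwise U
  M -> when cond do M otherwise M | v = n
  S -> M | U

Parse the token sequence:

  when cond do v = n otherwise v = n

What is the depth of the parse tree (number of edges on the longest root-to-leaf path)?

[S [M when cond do [M v = n] otherwise [M v = n]]]

3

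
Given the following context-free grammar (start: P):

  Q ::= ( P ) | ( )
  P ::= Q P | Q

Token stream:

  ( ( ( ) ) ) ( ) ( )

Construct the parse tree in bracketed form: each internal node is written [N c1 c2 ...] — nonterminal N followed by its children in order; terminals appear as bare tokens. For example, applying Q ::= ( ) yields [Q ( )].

[P [Q ( [P [Q ( [P [Q ( )]] )]] )] [P [Q ( )] [P [Q ( )]]]]

P
Q P
( P ) P
( Q ) P
( ( P ) ) P
( ( Q ) ) P
( ( ( ) ) ) P
( ( ( ) ) ) Q P
( ( ( ) ) ) ( ) P
( ( ( ) ) ) ( ) Q
( ( ( ) ) ) ( ) ( )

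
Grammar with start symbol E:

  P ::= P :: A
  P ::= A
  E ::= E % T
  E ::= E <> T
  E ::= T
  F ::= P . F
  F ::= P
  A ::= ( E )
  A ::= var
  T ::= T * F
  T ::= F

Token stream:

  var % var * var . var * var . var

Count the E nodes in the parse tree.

[E [E [T [F [P [A var]]]]] % [T [T [T [F [P [A var]]]] * [F [P [A var]] . [F [P [A var]]]]] * [F [P [A var]] . [F [P [A var]]]]]]

2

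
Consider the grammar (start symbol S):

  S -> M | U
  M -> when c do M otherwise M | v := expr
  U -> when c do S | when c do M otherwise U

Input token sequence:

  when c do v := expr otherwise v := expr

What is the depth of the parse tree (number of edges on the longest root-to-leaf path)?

[S [M when c do [M v := expr] otherwise [M v := expr]]]

3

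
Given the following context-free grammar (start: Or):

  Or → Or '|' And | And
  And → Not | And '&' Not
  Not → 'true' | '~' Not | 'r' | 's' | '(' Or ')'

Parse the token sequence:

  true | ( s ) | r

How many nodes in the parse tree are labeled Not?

4

[Or [Or [Or [And [Not true]]] | [And [Not ( [Or [And [Not s]]] )]]] | [And [Not r]]]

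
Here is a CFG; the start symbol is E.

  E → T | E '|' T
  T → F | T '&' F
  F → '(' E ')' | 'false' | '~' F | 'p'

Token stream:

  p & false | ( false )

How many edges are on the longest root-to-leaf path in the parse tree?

[E [E [T [T [F p]] & [F false]]] | [T [F ( [E [T [F false]]] )]]]

6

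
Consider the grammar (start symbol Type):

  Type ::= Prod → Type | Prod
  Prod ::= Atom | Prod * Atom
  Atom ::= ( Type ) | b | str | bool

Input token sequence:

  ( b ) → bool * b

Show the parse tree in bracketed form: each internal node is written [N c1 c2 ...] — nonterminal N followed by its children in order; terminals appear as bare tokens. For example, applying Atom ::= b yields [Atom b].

Type
Prod → Type
Atom → Type
( Type ) → Type
( Prod ) → Type
( Atom ) → Type
( b ) → Type
( b ) → Prod
( b ) → Prod * Atom
( b ) → Atom * Atom
( b ) → bool * Atom
( b ) → bool * b

[Type [Prod [Atom ( [Type [Prod [Atom b]]] )]] → [Type [Prod [Prod [Atom bool]] * [Atom b]]]]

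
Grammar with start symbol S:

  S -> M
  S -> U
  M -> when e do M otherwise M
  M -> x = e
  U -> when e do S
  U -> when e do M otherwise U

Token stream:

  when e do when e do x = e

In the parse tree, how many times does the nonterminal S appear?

3

[S [U when e do [S [U when e do [S [M x = e]]]]]]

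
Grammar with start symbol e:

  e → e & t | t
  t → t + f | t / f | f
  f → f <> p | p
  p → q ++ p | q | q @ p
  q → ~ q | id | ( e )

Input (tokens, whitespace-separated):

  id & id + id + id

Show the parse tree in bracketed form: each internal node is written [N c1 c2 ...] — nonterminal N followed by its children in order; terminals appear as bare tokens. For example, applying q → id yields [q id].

[e [e [t [f [p [q id]]]]] & [t [t [t [f [p [q id]]]] + [f [p [q id]]]] + [f [p [q id]]]]]

e
e & t
t & t
f & t
p & t
q & t
id & t
id & t + f
id & t + f + f
id & f + f + f
id & p + f + f
id & q + f + f
id & id + f + f
id & id + p + f
id & id + q + f
id & id + id + f
id & id + id + p
id & id + id + q
id & id + id + id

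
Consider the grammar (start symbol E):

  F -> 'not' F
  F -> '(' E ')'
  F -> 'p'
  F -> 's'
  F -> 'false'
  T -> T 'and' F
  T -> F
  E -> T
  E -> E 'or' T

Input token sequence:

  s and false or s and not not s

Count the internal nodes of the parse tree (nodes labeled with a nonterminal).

[E [E [T [T [F s]] and [F false]]] or [T [T [F s]] and [F not [F not [F s]]]]]

12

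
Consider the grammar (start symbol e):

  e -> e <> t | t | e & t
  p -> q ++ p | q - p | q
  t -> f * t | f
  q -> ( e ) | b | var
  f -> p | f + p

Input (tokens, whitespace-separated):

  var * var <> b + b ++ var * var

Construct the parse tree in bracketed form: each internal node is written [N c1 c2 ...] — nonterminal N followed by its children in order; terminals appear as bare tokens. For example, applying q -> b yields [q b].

[e [e [t [f [p [q var]]] * [t [f [p [q var]]]]]] <> [t [f [f [p [q b]]] + [p [q b] ++ [p [q var]]]] * [t [f [p [q var]]]]]]

e
e <> t
t <> t
f * t <> t
p * t <> t
q * t <> t
var * t <> t
var * f <> t
var * p <> t
var * q <> t
var * var <> t
var * var <> f * t
var * var <> f + p * t
var * var <> p + p * t
var * var <> q + p * t
var * var <> b + p * t
var * var <> b + q ++ p * t
var * var <> b + b ++ p * t
var * var <> b + b ++ q * t
var * var <> b + b ++ var * t
var * var <> b + b ++ var * f
var * var <> b + b ++ var * p
var * var <> b + b ++ var * q
var * var <> b + b ++ var * var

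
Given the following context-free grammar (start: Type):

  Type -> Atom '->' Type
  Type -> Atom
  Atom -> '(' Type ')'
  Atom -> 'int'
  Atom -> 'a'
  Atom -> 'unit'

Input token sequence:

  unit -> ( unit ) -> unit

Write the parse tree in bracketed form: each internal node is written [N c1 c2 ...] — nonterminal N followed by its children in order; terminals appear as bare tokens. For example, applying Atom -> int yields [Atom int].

Type
Atom -> Type
unit -> Type
unit -> Atom -> Type
unit -> ( Type ) -> Type
unit -> ( Atom ) -> Type
unit -> ( unit ) -> Type
unit -> ( unit ) -> Atom
unit -> ( unit ) -> unit

[Type [Atom unit] -> [Type [Atom ( [Type [Atom unit]] )] -> [Type [Atom unit]]]]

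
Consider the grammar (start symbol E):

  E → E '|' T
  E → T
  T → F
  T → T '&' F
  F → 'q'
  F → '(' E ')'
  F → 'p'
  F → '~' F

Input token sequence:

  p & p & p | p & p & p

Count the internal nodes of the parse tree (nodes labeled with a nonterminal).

14

[E [E [T [T [T [F p]] & [F p]] & [F p]]] | [T [T [T [F p]] & [F p]] & [F p]]]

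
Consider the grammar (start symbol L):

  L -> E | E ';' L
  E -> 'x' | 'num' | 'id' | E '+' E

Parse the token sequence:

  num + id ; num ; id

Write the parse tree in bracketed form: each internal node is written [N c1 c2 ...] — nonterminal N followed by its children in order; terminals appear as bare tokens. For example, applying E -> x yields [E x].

L
E ; L
E + E ; L
num + E ; L
num + id ; L
num + id ; E ; L
num + id ; num ; L
num + id ; num ; E
num + id ; num ; id

[L [E [E num] + [E id]] ; [L [E num] ; [L [E id]]]]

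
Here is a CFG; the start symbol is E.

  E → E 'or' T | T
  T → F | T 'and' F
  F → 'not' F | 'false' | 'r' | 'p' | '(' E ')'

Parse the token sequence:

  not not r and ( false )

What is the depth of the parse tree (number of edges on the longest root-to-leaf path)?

[E [T [T [F not [F not [F r]]]] and [F ( [E [T [F false]]] )]]]

6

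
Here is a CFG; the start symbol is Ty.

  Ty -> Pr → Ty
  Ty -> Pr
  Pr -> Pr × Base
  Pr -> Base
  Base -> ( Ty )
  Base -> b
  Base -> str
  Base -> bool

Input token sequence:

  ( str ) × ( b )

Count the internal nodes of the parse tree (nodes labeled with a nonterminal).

11

[Ty [Pr [Pr [Base ( [Ty [Pr [Base str]]] )]] × [Base ( [Ty [Pr [Base b]]] )]]]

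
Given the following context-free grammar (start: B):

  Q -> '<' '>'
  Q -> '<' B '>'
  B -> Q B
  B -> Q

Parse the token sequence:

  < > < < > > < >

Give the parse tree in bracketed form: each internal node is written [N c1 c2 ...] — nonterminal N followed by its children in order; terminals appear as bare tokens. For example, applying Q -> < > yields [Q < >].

[B [Q < >] [B [Q < [B [Q < >]] >] [B [Q < >]]]]

B
Q B
< > B
< > Q B
< > < B > B
< > < Q > B
< > < < > > B
< > < < > > Q
< > < < > > < >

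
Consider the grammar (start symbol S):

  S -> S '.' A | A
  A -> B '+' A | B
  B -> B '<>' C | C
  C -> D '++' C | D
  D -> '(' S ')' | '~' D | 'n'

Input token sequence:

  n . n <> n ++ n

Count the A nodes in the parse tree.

2

[S [S [A [B [C [D n]]]]] . [A [B [B [C [D n]]] <> [C [D n] ++ [C [D n]]]]]]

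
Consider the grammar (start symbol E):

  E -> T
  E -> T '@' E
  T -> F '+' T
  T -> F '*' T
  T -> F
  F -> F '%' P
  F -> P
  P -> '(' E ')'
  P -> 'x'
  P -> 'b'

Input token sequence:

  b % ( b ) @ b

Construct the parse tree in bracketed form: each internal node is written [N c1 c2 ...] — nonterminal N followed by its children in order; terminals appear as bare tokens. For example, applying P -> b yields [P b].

[E [T [F [F [P b]] % [P ( [E [T [F [P b]]]] )]]] @ [E [T [F [P b]]]]]

E
T @ E
F @ E
F % P @ E
P % P @ E
b % P @ E
b % ( E ) @ E
b % ( T ) @ E
b % ( F ) @ E
b % ( P ) @ E
b % ( b ) @ E
b % ( b ) @ T
b % ( b ) @ F
b % ( b ) @ P
b % ( b ) @ b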